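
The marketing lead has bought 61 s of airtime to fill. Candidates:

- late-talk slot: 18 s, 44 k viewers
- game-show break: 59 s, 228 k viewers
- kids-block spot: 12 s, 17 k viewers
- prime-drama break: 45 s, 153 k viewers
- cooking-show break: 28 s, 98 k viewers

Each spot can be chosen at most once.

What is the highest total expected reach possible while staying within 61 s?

228

Best packing: game-show break — 59 s, 228 total.
Runner-up kids-block spot + prime-drama break tops out at 170.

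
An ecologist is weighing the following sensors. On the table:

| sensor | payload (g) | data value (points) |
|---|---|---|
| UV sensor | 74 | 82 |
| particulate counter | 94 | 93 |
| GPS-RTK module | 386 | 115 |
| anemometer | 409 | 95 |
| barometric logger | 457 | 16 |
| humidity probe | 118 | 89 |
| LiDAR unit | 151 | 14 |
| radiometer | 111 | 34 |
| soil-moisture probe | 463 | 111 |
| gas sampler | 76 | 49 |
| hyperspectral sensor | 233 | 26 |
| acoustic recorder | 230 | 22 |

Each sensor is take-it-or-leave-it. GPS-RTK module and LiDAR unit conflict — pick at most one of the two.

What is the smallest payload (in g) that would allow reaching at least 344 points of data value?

473

Look for the lowest-payload combination reaching 344.
UV sensor + particulate counter + humidity probe + radiometer + gas sampler reaches 347 using 473 g.
No combination under 473 g hits 344.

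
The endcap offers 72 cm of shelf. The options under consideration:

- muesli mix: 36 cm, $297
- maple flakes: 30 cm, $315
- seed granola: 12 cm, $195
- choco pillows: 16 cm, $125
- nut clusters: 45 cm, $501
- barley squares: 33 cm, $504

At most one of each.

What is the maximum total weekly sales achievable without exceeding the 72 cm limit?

By weekly sales per cm: seed granola 16.25, barley squares 15.27, nut clusters 11.13 lead.
Taking seed granola + choco pillows + barley squares: 61 cm used, 824 in weekly sales.
No other feasible combination exceeds 824.

824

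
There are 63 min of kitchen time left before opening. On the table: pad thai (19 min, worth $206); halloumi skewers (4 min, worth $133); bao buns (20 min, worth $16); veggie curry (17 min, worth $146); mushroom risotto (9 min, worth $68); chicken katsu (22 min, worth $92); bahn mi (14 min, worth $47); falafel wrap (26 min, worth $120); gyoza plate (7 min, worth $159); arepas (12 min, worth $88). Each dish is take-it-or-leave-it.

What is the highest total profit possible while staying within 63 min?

732

Density check — halloumi skewers 33.25, gyoza plate 22.71, pad thai 10.84 are the best per min.
Taking the top-ratio dishes first gives pad thai + halloumi skewers + veggie curry + mushroom risotto + gyoza plate for 712 (56 min).
The 9 min tied up in mushroom risotto is better spent on arepas — total rises to 732 (59 min).
An exhaustive check of the 1024 subsets confirms 732.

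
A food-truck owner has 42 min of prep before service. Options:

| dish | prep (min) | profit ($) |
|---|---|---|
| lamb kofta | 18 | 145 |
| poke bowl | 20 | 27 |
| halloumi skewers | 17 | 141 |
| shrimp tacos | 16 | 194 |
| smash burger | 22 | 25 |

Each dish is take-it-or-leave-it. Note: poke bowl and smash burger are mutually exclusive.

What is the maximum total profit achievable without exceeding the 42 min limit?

339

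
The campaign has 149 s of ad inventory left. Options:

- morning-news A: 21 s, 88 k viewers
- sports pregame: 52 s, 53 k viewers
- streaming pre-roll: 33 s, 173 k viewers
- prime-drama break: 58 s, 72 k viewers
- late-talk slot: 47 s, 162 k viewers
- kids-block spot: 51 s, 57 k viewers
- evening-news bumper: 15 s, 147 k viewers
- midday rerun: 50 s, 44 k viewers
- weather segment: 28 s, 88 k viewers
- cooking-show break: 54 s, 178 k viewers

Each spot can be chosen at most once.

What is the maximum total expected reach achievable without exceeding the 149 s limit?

660

Taking the top-ratio spots first gives morning-news A + streaming pre-roll + late-talk slot + evening-news bumper + weather segment for 658 (144 s).
Dropping morning-news A and weather segment frees 49 s; slotting in cooking-show break (54 s) lifts the total to 660 at 149 s.
Next best is morning-news A + streaming pre-roll + late-talk slot + evening-news bumper + weather segment at 658 (144 s) — short by 2.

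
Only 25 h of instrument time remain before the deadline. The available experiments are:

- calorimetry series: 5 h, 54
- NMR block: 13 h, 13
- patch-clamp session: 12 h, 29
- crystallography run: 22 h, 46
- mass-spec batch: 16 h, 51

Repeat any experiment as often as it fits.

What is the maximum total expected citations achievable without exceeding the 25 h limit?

Density check — calorimetry series 10.80, mass-spec batch 3.19, patch-clamp session 2.42 are the best per h.
Taking 5×calorimetry series: 25 h used, 270 in expected citations.
Every other selection either busts 25 h or fails to beat 270.

270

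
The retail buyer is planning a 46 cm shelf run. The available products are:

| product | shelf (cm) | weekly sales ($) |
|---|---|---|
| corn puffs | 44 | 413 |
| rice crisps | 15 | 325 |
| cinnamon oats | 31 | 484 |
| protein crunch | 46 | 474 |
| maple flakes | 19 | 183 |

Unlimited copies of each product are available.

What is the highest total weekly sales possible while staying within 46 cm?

Taking 3×rice crisps: 45 cm used, 975 in weekly sales.

975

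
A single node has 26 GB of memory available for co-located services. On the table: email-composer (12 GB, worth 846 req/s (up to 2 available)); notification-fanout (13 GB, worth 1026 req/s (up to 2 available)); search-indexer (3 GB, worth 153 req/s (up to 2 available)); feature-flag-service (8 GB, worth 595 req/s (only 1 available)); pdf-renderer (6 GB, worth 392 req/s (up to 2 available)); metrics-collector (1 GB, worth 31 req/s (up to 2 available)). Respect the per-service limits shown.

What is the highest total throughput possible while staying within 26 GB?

The ratio ordering already packs tightly: 2×notification-fanout, 26 GB, 2052.
Nothing else within 26 GB beats 2052.

2052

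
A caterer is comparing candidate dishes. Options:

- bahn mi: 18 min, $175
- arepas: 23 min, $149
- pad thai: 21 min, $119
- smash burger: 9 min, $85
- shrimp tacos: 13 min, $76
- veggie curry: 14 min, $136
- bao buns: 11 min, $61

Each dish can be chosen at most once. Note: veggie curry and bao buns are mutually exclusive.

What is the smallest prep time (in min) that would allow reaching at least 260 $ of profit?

27

Minimise min subject to total profit ≥ 260.
bahn mi + smash burger: 260 profit at 27 min.
Any bundle with less than 27 min falls short of 260.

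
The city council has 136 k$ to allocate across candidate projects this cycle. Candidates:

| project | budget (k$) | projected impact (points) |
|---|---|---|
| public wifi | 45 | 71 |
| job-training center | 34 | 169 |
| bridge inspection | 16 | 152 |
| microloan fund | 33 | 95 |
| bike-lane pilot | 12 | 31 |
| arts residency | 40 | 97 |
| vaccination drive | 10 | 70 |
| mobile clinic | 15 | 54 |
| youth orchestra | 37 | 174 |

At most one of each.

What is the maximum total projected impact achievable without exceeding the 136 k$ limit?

660

Greedy by ratio would take job-training center + bridge inspection + bike-lane pilot + vaccination drive + mobile clinic + youth orchestra: 124 k$ used, total 650.
Dropping bike-lane pilot and mobile clinic frees 27 k$; slotting in microloan fund (33 k$) lifts the total to 660 at 130 k$.
The closest alternative, job-training center + bridge inspection + bike-lane pilot + vaccination drive + mobile clinic + youth orchestra, reaches only 650.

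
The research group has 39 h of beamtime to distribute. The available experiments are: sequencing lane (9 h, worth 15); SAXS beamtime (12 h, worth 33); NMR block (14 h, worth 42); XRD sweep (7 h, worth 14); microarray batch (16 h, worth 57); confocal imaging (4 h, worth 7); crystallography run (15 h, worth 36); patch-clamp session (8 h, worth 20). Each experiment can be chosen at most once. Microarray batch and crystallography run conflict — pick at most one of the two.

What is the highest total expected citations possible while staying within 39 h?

119

The ratio ordering already packs tightly: NMR block + microarray batch + patch-clamp session, 38 h, 119.
Runner-up sequencing lane + NMR block + microarray batch tops out at 114.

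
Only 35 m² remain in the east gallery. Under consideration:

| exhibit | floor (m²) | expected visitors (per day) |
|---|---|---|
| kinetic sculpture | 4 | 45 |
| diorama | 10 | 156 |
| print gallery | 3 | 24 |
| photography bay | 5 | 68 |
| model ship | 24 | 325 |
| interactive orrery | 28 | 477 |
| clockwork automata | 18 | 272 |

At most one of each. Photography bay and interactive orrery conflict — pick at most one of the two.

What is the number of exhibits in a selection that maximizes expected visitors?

3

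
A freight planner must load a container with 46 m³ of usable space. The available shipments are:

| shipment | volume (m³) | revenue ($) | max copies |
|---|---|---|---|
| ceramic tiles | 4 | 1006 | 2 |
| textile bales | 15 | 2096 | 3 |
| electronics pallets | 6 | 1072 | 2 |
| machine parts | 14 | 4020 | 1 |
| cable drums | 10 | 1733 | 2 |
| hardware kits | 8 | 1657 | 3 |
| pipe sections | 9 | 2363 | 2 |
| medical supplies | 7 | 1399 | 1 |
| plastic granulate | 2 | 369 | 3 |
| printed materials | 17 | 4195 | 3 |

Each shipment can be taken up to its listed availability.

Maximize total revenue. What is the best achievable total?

11953

Taking the top-ratio shipments first gives 2×ceramic tiles + machine parts + 2×pipe sections + 3×plastic granulate for 11865 (46 m³).
Replace ceramic tiles and pipe sections and 2×plastic granulate with printed materials: the trade gains 88 net, giving 11953 at 46 m³.
No other feasible combination exceeds 11953.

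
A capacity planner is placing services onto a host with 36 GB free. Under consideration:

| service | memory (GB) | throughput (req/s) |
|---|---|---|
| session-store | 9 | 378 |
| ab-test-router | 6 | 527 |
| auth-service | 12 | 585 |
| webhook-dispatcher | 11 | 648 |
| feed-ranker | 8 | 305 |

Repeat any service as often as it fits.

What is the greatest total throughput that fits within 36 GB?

3162

Density check — ab-test-router 87.83, webhook-dispatcher 58.91, auth-service 48.75, session-store 42.00 are the best per GB.
6×ab-test-router uses 36 of the 36 GB and totals 3162.
Nothing else within 36 GB beats 3162.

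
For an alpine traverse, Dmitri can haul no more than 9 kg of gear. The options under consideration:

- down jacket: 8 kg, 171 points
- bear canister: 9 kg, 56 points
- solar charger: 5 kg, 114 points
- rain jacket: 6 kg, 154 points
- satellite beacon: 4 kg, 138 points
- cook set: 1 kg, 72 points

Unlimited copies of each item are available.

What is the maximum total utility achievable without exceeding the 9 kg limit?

Ranking by ratio (utility/kg): cook set 72.00, satellite beacon 34.50, rain jacket 25.67, solar charger 22.80.
The ratio ordering already packs tightly: 9×cook set, 9 kg, 648.

648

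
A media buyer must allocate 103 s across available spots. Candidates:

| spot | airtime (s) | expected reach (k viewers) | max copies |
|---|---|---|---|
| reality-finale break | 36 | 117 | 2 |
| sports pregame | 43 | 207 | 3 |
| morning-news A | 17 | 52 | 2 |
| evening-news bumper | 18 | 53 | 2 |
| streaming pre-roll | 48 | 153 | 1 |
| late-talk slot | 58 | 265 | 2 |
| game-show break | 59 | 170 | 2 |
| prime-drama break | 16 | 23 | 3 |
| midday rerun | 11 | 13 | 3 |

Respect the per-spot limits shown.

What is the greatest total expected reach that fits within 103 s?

472

Ranking by ratio (expected reach/s): sports pregame 4.81, late-talk slot 4.57, reality-finale break 3.25.
Greedy by ratio would take 2×sports pregame + morning-news A: 103 s used, total 466.
The 60 s tied up in sports pregame and morning-news A is better spent on late-talk slot — total rises to 472 (101 s).
Every other selection either busts 103 s or exceeds an availability limit or fails to beat 472.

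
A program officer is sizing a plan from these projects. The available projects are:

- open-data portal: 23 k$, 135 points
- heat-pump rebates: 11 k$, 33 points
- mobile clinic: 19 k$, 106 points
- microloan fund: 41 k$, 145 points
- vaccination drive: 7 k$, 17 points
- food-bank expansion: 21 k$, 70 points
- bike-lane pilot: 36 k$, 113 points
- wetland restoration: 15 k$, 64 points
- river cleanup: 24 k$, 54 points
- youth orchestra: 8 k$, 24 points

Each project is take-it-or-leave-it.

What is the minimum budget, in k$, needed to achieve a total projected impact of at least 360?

Minimise k$ subject to total projected impact ≥ 360.
open-data portal + heat-pump rebates + mobile clinic + wetland restoration + youth orchestra reaches 362 using 76 k$.
No combination under 76 k$ hits 360.

76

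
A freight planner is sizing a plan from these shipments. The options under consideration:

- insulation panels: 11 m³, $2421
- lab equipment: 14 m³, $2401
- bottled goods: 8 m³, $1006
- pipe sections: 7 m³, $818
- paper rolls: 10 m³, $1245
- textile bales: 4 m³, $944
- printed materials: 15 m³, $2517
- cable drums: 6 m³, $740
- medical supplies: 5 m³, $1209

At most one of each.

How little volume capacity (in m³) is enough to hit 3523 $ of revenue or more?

Need the lightest bundle worth ≥ 3523.
Taking insulation panels + medical supplies gives 3630 (≥ 3523) for 16 m³.
Below 16 m³ the best achievable stays under 3523.

16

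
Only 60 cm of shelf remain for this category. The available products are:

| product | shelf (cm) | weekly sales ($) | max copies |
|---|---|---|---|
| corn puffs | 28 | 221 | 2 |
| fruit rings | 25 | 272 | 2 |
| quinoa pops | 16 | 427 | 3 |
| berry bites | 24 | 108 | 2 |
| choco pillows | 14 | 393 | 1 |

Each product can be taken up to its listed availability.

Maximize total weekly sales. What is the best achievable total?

1281

A density-first pass picks 2×quinoa pops + choco pillows — 1247 at 46 cm.
Dropping choco pillows frees 14 cm; slotting in quinoa pops (16 cm) lifts the total to 1281 at 48 cm.
Nothing else within 60 cm beats 1281.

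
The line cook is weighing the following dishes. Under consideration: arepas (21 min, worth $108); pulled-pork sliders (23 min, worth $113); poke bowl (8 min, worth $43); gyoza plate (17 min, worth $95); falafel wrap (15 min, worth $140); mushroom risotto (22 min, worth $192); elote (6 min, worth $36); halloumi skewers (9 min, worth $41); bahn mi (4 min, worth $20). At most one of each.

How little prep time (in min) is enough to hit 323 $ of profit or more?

Minimise min subject to total profit ≥ 323.
falafel wrap + mushroom risotto: 332 profit at 37 min.
No combination under 37 min hits 323.

37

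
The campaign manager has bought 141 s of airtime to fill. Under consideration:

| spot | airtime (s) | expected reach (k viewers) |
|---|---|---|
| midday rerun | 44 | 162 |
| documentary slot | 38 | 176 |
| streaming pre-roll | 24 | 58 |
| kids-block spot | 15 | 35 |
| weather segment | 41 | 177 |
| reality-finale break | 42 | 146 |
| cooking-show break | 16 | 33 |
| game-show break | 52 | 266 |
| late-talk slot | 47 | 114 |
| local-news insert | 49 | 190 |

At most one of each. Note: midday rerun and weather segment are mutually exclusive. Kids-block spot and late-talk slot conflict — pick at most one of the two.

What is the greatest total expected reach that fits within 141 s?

Taking the top-ratio spots first gives documentary slot + weather segment + game-show break for 619 (131 s).
The 41 s tied up in weather segment is better spent on local-news insert — total rises to 632 (139 s).

632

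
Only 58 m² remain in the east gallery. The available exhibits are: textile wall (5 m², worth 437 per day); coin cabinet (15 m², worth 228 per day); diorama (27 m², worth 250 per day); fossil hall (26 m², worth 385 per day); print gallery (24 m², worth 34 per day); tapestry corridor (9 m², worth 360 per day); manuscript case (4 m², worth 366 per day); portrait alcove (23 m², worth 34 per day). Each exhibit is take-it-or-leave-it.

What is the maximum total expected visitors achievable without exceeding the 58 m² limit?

By expected visitors per m²: manuscript case 91.50, textile wall 87.40, tapestry corridor 40.00, coin cabinet 15.20 lead.
The ratio heuristic lands on textile wall + coin cabinet + tapestry corridor + manuscript case + portrait alcove (1425) but leaves 2 m² idle.
The 38 m² tied up in coin cabinet and portrait alcove is better spent on fossil hall — total rises to 1548 (44 m²).
No other feasible combination exceeds 1548.

1548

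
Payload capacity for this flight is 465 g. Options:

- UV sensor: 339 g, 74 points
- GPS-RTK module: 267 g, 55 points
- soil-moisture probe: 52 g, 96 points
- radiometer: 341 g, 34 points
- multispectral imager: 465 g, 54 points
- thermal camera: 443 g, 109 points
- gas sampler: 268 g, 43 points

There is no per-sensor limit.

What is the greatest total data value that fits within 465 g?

Taking 8×soil-moisture probe: 416 g used, 768 in data value.
Every other selection either busts 465 g or fails to beat 768.

768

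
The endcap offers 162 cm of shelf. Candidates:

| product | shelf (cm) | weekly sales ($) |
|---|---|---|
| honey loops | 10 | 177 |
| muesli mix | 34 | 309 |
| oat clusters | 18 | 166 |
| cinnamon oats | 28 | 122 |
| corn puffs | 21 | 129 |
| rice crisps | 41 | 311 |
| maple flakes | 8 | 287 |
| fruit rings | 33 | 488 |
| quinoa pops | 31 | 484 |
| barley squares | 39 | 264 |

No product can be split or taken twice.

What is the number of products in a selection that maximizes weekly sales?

6

The maximum weekly sales within 162 cm is 2056.
honey loops + muesli mix + rice crisps + maple flakes + fruit rings + quinoa pops hits 2056 at 157 cm.
Any selection reaching 2056 contains exactly 6 products.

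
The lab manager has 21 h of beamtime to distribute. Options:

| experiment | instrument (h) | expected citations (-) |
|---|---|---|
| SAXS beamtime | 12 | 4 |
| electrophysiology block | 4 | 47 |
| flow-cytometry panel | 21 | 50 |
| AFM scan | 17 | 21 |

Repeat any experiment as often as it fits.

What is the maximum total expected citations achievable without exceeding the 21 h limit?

235

The ratio ordering already packs tightly: 5×electrophysiology block, 20 h, 235.
The spare 1 h is too small for any remaining experiment, and no exchange beats 235.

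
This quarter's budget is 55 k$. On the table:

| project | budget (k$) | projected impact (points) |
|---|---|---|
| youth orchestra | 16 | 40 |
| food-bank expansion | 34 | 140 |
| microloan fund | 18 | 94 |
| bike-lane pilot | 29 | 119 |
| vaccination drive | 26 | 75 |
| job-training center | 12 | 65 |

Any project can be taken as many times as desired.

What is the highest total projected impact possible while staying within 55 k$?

289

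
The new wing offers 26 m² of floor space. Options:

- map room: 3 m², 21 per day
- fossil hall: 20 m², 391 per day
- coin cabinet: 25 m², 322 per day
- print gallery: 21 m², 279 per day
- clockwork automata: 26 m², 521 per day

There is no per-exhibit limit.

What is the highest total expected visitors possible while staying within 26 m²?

521

Best packing: clockwork automata — 26 m², 521 total.
That's the maximum — no swap from here does better than 521.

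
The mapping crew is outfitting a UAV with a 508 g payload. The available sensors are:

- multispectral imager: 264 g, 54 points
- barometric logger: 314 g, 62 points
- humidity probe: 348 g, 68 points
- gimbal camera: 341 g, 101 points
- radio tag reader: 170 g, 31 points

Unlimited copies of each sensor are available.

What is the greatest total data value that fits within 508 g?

101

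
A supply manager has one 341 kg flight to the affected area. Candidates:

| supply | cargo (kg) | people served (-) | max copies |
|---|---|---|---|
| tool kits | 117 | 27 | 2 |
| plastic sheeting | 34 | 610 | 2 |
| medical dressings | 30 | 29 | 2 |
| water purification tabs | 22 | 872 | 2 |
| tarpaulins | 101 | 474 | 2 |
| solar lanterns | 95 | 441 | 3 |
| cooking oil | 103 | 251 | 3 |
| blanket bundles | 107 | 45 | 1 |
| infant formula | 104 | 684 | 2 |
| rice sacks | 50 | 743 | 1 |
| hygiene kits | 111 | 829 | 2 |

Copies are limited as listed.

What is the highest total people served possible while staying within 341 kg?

4622

Filling by ratio: 2×plastic sheeting + 2×medical dressings + 2×water purification tabs + rice sacks + hygiene kits for 4594, with 8 kg left unused.
Dropping 2×medical dressings and rice sacks frees 110 kg; slotting in hygiene kits (111 kg) lifts the total to 4622 at 334 kg.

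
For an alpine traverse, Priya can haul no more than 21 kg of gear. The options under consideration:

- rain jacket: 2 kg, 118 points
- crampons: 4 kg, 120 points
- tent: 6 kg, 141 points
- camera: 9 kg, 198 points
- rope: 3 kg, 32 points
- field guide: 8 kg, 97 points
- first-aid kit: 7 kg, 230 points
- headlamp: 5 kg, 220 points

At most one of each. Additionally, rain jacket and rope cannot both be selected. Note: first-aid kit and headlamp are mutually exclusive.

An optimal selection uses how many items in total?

4

Optimal total is 656.
For example rain jacket + crampons + camera + headlamp achieves it, using 20 kg.
Every optimal selection uses 4 items.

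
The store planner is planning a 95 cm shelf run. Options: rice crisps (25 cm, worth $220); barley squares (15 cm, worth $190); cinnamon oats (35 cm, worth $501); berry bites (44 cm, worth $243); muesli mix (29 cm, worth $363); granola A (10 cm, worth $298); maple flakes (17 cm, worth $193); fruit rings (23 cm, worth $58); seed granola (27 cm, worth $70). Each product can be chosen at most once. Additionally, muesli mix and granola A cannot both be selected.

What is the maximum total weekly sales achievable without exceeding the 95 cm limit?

Density check — granola A 29.80, cinnamon oats 14.31, barley squares 12.67, muesli mix 12.52 are the best per cm.
Taking rice crisps + cinnamon oats + granola A + maple flakes: 87 cm used, 1212 in weekly sales.
Nothing else feasible within 95 cm beats 1212.

1212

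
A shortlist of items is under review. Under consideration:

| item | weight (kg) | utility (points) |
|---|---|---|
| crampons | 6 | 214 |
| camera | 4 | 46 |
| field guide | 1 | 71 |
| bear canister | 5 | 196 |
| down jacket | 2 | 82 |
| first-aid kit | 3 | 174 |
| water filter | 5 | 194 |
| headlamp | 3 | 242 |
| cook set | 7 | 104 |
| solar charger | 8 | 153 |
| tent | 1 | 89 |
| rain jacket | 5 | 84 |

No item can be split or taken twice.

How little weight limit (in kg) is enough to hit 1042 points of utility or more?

Look for the lowest-weight combination reaching 1042.
field guide + bear canister + down jacket + first-aid kit + water filter + headlamp + tent reaches 1048 using 20 kg.
Any bundle with less than 20 kg falls short of 1042.

20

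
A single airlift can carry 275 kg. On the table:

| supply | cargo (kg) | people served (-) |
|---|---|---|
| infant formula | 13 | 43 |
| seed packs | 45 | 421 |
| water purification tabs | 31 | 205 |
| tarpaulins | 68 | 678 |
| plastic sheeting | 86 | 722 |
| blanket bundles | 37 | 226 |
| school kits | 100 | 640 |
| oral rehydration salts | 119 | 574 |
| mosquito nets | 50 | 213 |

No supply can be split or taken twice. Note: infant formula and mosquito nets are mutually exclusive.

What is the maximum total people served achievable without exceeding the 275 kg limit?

Seed packs + water purification tabs + tarpaulins + plastic sheeting + blanket bundles uses 267 of the 275 kg and totals 2252.
No other feasible combination exceeds 2252.

2252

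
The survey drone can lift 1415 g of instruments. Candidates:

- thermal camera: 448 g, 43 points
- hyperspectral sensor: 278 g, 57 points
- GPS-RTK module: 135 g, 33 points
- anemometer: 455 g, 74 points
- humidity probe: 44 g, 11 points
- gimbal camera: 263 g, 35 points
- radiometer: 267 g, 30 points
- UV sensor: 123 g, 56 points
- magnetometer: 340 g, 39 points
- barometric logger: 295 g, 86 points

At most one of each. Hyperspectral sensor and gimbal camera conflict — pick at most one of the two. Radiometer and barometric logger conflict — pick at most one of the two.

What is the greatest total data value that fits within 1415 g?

317

Density check — UV sensor 0.46, barometric logger 0.29, humidity probe 0.25 are the best per g.
Taking hyperspectral sensor + GPS-RTK module + anemometer + humidity probe + UV sensor + barometric logger: 1330 g used, 317 in data value.
Next best is hyperspectral sensor + GPS-RTK module + anemometer + UV sensor + barometric logger at 306 (1286 g) — short by 11.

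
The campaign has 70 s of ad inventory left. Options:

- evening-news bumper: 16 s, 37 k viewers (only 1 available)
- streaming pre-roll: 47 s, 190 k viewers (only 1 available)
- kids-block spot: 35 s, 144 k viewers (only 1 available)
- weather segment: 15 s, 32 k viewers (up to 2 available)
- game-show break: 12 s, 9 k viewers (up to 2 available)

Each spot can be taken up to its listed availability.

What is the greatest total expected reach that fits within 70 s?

227

Taking the top-ratio spots first gives evening-news bumper + kids-block spot + weather segment for 213 (66 s).
Replace kids-block spot and weather segment with streaming pre-roll: the trade gains 14 net, giving 227 at 63 s.
That's the maximum — no swap from here does better than 227.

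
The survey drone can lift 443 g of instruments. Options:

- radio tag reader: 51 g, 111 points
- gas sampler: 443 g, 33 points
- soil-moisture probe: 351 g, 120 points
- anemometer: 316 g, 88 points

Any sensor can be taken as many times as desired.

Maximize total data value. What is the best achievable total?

The ratio ordering already packs tightly: 8×radio tag reader, 408 g, 888.

888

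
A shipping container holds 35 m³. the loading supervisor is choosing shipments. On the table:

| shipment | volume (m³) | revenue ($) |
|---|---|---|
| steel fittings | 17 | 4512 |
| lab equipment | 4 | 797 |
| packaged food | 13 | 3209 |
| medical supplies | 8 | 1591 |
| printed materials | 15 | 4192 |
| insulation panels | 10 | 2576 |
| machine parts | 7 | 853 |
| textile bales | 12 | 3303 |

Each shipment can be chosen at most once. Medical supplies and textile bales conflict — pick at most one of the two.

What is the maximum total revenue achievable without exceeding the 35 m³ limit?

9088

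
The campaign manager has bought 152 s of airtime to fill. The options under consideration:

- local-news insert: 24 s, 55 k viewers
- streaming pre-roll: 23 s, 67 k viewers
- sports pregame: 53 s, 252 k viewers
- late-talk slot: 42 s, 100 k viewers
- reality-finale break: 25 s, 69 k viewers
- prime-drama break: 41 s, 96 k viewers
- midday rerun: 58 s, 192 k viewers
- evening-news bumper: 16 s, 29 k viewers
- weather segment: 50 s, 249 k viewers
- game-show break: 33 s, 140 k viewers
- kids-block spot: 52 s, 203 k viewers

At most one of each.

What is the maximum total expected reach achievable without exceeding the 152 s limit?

670

Sports pregame + evening-news bumper + weather segment + game-show break uses 152 of the 152 s and totals 670.
Next best is sports pregame + weather segment + game-show break at 641 (136 s) — short by 29.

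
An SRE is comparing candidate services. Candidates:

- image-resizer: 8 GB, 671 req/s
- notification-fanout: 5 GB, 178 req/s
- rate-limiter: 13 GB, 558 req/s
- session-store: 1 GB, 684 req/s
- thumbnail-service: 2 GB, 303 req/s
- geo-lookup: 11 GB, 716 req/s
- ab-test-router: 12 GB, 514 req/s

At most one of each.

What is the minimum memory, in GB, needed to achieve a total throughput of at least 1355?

9

Minimise GB subject to total throughput ≥ 1355.
image-resizer + session-store: 1355 throughput at 9 GB.
Any bundle with less than 9 GB falls short of 1355.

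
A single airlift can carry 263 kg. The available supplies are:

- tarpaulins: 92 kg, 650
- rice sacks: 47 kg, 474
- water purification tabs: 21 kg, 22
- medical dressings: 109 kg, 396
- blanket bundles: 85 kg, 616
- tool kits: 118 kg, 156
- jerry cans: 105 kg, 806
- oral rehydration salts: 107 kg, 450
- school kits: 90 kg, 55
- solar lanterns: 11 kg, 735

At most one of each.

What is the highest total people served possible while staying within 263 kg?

2665

Density check — solar lanterns 66.82, rice sacks 10.09, jerry cans 7.68 are the best per kg.
Greedy by ratio would take rice sacks + blanket bundles + jerry cans + solar lanterns: 248 kg used, total 2631.
The 85 kg tied up in blanket bundles is better spent on tarpaulins — total rises to 2665 (255 kg).
Next best is rice sacks + blanket bundles + jerry cans + solar lanterns at 2631 (248 kg) — short by 34.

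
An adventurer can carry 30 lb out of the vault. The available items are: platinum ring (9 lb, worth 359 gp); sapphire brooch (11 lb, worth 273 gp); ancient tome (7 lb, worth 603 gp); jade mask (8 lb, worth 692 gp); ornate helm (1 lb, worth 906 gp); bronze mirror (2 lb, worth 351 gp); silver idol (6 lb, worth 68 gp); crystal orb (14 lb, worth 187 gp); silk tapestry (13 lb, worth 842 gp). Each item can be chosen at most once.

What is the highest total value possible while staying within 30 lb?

3043

Ranking by ratio (value/lb): ornate helm 906.00, bronze mirror 175.50, jade mask 86.50.
A density-first pass picks platinum ring + ancient tome + jade mask + ornate helm + bronze mirror — 2911 at 27 lb.
The 11 lb tied up in platinum ring and bronze mirror is better spent on silk tapestry — total rises to 3043 (29 lb).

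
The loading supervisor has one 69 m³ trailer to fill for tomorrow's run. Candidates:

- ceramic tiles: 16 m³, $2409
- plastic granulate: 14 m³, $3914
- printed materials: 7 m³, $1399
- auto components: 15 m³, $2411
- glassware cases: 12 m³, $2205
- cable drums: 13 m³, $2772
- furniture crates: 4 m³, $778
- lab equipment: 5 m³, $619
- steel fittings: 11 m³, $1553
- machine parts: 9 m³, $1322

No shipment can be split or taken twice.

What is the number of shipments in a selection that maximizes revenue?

6

The maximum revenue within 69 m³ is 13683.
ceramic tiles + plastic granulate + printed materials + auto components + cable drums + furniture crates hits 13683 at 69 m³.
All optima have 6 shipments.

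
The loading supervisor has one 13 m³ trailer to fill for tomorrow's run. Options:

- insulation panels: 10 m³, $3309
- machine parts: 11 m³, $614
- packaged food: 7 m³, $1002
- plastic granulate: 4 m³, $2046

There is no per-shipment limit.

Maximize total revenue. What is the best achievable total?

6138

Best packing: 3×plastic granulate — 12 m³, 6138 total.
Nothing else within 13 m³ beats 6138.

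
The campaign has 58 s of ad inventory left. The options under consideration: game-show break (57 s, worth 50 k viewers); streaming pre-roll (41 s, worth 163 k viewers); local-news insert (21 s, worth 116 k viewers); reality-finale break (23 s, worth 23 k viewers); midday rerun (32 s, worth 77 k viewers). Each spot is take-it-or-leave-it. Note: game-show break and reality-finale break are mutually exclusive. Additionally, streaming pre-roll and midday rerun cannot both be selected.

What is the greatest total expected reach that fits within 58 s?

193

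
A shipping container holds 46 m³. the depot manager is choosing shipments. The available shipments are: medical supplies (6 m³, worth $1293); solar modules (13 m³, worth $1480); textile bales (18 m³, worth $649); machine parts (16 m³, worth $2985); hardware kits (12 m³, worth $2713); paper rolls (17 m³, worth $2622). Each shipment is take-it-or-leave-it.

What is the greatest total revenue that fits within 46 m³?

Filling by ratio: medical supplies + machine parts + hardware kits for 6991, with 12 m³ left unused.
Replace medical supplies with paper rolls: the trade gains 1329 net, giving 8320 at 45 m³.
Every other selection either busts 46 m³ or fails to beat 8320.

8320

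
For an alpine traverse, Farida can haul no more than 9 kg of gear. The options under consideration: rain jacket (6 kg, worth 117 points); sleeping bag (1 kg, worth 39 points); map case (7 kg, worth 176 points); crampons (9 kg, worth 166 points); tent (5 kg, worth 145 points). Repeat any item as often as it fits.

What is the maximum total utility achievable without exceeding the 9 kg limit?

Ranking by ratio (utility/kg): sleeping bag 39.00, tent 29.00, map case 25.14.
Taking 9×sleeping bag: 9 kg used, 351 in utility.
That's the maximum — no swap from here does better than 351.

351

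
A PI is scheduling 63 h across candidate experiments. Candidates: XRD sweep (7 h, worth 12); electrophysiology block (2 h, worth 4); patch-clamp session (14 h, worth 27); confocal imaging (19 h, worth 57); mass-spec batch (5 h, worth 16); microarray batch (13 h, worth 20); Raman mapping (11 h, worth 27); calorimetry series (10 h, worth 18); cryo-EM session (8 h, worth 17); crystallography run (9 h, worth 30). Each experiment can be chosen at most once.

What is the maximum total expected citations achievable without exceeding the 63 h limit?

165

Greedy by ratio would take XRD sweep + electrophysiology block + confocal imaging + mass-spec batch + Raman mapping + cryo-EM session + crystallography run: 61 h used, total 163.
Replace XRD sweep and electrophysiology block with calorimetry series: the trade gains 2 net, giving 165 at 62 h.
An exhaustive check of the 1024 subsets confirms 165.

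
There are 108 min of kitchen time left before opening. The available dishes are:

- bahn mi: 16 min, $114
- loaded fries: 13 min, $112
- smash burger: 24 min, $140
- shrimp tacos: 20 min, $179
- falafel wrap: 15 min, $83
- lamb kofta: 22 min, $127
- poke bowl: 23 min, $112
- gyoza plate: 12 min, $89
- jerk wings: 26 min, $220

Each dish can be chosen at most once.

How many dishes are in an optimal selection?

Best achievable profit is 810.
loaded fries + shrimp tacos + falafel wrap + lamb kofta + gyoza plate + jerk wings hits 810 at 108 min.
All optima have 6 dishes.

6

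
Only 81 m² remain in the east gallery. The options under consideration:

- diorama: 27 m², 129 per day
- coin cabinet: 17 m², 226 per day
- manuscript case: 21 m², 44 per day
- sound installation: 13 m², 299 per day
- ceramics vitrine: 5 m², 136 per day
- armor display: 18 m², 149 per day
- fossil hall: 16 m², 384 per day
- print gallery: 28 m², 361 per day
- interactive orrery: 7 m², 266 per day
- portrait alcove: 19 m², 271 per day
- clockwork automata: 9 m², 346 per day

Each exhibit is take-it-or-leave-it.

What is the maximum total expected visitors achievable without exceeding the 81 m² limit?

1792

Density check — clockwork automata 38.44, interactive orrery 38.00, ceramics vitrine 27.20, fossil hall 24.00 are the best per m².
A density-first pass picks sound installation + ceramics vitrine + fossil hall + interactive orrery + portrait alcove + clockwork automata — 1702 at 69 m².
Dropping portrait alcove frees 19 m²; slotting in print gallery (28 m²) lifts the total to 1792 at 78 m².
Coin cabinet + sound installation + fossil hall + interactive orrery + portrait alcove + clockwork automata matches that 1792 at 81 m²; no feasible combination exceeds it.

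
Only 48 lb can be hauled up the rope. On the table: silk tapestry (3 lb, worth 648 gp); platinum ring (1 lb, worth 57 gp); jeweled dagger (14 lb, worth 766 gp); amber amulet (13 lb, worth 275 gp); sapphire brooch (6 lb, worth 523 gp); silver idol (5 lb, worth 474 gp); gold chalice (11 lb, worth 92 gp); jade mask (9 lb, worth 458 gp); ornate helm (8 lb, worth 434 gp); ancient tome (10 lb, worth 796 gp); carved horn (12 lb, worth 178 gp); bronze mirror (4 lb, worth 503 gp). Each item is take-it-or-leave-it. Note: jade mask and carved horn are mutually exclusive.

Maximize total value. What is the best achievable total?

3893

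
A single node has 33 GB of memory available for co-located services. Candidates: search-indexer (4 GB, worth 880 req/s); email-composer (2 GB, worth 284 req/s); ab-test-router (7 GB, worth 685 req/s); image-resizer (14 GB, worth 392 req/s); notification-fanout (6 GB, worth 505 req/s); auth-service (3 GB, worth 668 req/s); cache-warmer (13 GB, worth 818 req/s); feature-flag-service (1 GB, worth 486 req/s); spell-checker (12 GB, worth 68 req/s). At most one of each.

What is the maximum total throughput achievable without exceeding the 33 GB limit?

3821

Greedy by ratio would take search-indexer + email-composer + ab-test-router + notification-fanout + auth-service + feature-flag-service: 23 GB used, total 3508.
The 6 GB tied up in notification-fanout is better spent on cache-warmer — total rises to 3821 (30 GB).
Runner-up search-indexer + email-composer + ab-test-router + notification-fanout + cache-warmer + feature-flag-service tops out at 3658.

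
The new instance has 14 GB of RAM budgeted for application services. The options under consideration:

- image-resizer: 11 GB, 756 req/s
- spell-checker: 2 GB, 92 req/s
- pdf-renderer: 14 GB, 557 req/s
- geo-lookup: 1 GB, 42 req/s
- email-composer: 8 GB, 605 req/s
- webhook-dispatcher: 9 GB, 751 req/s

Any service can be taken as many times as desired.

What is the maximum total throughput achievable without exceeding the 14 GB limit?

977

Taking 2×spell-checker + geo-lookup + webhook-dispatcher: 14 GB used, 977 in throughput.
Every other selection either busts 14 GB or fails to beat 977.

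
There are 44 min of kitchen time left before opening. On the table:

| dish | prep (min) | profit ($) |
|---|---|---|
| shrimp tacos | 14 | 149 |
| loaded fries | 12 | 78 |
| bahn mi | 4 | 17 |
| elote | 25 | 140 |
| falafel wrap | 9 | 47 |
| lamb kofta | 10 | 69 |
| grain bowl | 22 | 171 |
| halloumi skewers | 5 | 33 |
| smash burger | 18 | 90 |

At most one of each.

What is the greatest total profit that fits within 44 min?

Ranking by ratio (profit/min): shrimp tacos 10.64, grain bowl 7.77, lamb kofta 6.90, halloumi skewers 6.60.
The ratio ordering already packs tightly: shrimp tacos + grain bowl + halloumi skewers, 41 min, 353.
The closest alternative, shrimp tacos + bahn mi + grain bowl, reaches only 337.

353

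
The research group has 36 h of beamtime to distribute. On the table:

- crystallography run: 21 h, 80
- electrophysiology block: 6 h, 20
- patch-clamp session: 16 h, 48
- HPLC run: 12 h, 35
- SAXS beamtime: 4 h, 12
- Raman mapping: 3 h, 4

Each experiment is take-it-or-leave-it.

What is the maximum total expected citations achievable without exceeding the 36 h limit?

119

Density check — crystallography run 3.81, electrophysiology block 3.33, patch-clamp session 3.00 are the best per h.
Filling by ratio: crystallography run + electrophysiology block + SAXS beamtime + Raman mapping for 116, with 2 h left unused.
The 10 h tied up in electrophysiology block and SAXS beamtime is better spent on HPLC run — total rises to 119 (36 h).
The closest alternative, crystallography run + electrophysiology block + SAXS beamtime + Raman mapping, reaches only 116.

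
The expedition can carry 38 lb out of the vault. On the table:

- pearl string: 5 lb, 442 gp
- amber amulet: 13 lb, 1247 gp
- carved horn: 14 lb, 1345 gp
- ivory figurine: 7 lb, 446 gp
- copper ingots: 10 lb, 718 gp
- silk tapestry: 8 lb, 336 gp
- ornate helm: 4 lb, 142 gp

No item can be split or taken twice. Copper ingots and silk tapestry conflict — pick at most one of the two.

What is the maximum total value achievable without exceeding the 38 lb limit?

3310

Ranking by ratio (value/lb): carved horn 96.07, amber amulet 95.92, pearl string 88.40.
A density-first pass picks pearl string + amber amulet + carved horn + ornate helm — 3176 at 36 lb.
Dropping pearl string and ornate helm frees 9 lb; slotting in copper ingots (10 lb) lifts the total to 3310 at 37 lb.
The closest alternative, amber amulet + carved horn + ivory figurine + ornate helm, reaches only 3180.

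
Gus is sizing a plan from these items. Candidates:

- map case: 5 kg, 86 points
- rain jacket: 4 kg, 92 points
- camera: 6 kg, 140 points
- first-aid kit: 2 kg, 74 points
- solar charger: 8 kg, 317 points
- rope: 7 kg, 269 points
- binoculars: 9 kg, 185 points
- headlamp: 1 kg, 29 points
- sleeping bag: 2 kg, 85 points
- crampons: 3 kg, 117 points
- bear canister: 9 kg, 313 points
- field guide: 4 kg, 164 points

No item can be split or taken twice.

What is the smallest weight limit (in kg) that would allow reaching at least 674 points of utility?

17

Need the lightest bundle worth ≥ 674.
solar charger + sleeping bag + crampons + field guide: 683 utility at 17 kg.
Below 17 kg the best achievable stays under 674.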